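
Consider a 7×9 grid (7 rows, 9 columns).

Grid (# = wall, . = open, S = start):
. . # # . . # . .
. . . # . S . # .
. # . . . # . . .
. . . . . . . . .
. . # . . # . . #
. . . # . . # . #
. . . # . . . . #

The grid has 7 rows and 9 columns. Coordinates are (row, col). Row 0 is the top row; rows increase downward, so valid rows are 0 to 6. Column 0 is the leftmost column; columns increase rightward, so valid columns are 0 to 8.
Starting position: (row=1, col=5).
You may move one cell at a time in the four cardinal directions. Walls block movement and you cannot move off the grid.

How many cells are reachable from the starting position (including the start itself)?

Answer: Reachable cells: 48

Derivation:
BFS flood-fill from (row=1, col=5):
  Distance 0: (row=1, col=5)
  Distance 1: (row=0, col=5), (row=1, col=4), (row=1, col=6)
  Distance 2: (row=0, col=4), (row=2, col=4), (row=2, col=6)
  Distance 3: (row=2, col=3), (row=2, col=7), (row=3, col=4), (row=3, col=6)
  Distance 4: (row=2, col=2), (row=2, col=8), (row=3, col=3), (row=3, col=5), (row=3, col=7), (row=4, col=4), (row=4, col=6)
  Distance 5: (row=1, col=2), (row=1, col=8), (row=3, col=2), (row=3, col=8), (row=4, col=3), (row=4, col=7), (row=5, col=4)
  Distance 6: (row=0, col=8), (row=1, col=1), (row=3, col=1), (row=5, col=5), (row=5, col=7), (row=6, col=4)
  Distance 7: (row=0, col=1), (row=0, col=7), (row=1, col=0), (row=3, col=0), (row=4, col=1), (row=6, col=5), (row=6, col=7)
  Distance 8: (row=0, col=0), (row=2, col=0), (row=4, col=0), (row=5, col=1), (row=6, col=6)
  Distance 9: (row=5, col=0), (row=5, col=2), (row=6, col=1)
  Distance 10: (row=6, col=0), (row=6, col=2)
Total reachable: 48 (grid has 48 open cells total)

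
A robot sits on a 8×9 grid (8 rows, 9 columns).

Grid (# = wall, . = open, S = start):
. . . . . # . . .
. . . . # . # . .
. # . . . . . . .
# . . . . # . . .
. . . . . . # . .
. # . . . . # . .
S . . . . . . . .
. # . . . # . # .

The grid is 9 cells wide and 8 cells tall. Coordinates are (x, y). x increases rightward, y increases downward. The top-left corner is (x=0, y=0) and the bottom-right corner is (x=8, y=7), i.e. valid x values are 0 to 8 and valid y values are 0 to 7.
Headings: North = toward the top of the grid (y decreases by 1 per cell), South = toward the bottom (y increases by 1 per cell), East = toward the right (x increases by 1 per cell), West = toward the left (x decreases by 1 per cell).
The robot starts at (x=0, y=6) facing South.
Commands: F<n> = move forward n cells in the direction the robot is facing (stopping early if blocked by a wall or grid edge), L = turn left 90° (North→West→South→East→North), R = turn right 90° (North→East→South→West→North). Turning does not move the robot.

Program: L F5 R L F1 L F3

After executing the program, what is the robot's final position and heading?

Start: (x=0, y=6), facing South
  L: turn left, now facing East
  F5: move forward 5, now at (x=5, y=6)
  R: turn right, now facing South
  L: turn left, now facing East
  F1: move forward 1, now at (x=6, y=6)
  L: turn left, now facing North
  F3: move forward 0/3 (blocked), now at (x=6, y=6)
Final: (x=6, y=6), facing North

Answer: Final position: (x=6, y=6), facing North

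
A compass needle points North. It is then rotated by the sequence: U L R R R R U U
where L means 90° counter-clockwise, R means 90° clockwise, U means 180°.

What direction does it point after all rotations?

Answer: Final heading: East

Derivation:
Start: North
  U (U-turn (180°)) -> South
  L (left (90° counter-clockwise)) -> East
  R (right (90° clockwise)) -> South
  R (right (90° clockwise)) -> West
  R (right (90° clockwise)) -> North
  R (right (90° clockwise)) -> East
  U (U-turn (180°)) -> West
  U (U-turn (180°)) -> East
Final: East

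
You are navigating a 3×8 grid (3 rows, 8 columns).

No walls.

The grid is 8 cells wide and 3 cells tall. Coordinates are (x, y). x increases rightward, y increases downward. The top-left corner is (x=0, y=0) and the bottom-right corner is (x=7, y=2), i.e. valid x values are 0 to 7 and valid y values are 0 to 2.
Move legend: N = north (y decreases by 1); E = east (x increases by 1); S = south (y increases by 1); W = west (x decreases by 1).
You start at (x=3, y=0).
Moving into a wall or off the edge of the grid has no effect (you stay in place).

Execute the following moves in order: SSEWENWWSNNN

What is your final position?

Start: (x=3, y=0)
  S (south): (x=3, y=0) -> (x=3, y=1)
  S (south): (x=3, y=1) -> (x=3, y=2)
  E (east): (x=3, y=2) -> (x=4, y=2)
  W (west): (x=4, y=2) -> (x=3, y=2)
  E (east): (x=3, y=2) -> (x=4, y=2)
  N (north): (x=4, y=2) -> (x=4, y=1)
  W (west): (x=4, y=1) -> (x=3, y=1)
  W (west): (x=3, y=1) -> (x=2, y=1)
  S (south): (x=2, y=1) -> (x=2, y=2)
  N (north): (x=2, y=2) -> (x=2, y=1)
  N (north): (x=2, y=1) -> (x=2, y=0)
  N (north): blocked, stay at (x=2, y=0)
Final: (x=2, y=0)

Answer: Final position: (x=2, y=0)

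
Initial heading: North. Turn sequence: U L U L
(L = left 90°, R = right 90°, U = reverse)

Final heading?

Answer: Final heading: South

Derivation:
Start: North
  U (U-turn (180°)) -> South
  L (left (90° counter-clockwise)) -> East
  U (U-turn (180°)) -> West
  L (left (90° counter-clockwise)) -> South
Final: South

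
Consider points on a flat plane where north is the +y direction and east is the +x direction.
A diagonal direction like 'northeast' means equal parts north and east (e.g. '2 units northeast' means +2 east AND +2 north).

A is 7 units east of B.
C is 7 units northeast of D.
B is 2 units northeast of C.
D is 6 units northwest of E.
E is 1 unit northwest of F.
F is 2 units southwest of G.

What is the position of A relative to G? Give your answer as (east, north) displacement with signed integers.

Answer: A is at (east=7, north=14) relative to G.

Derivation:
Place G at the origin (east=0, north=0).
  F is 2 units southwest of G: delta (east=-2, north=-2); F at (east=-2, north=-2).
  E is 1 unit northwest of F: delta (east=-1, north=+1); E at (east=-3, north=-1).
  D is 6 units northwest of E: delta (east=-6, north=+6); D at (east=-9, north=5).
  C is 7 units northeast of D: delta (east=+7, north=+7); C at (east=-2, north=12).
  B is 2 units northeast of C: delta (east=+2, north=+2); B at (east=0, north=14).
  A is 7 units east of B: delta (east=+7, north=+0); A at (east=7, north=14).
Therefore A relative to G: (east=7, north=14).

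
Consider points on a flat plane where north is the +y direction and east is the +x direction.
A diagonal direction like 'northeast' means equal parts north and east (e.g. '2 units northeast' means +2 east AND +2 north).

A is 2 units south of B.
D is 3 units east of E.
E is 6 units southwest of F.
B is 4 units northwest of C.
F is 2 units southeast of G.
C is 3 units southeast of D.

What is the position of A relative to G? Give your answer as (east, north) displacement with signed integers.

Place G at the origin (east=0, north=0).
  F is 2 units southeast of G: delta (east=+2, north=-2); F at (east=2, north=-2).
  E is 6 units southwest of F: delta (east=-6, north=-6); E at (east=-4, north=-8).
  D is 3 units east of E: delta (east=+3, north=+0); D at (east=-1, north=-8).
  C is 3 units southeast of D: delta (east=+3, north=-3); C at (east=2, north=-11).
  B is 4 units northwest of C: delta (east=-4, north=+4); B at (east=-2, north=-7).
  A is 2 units south of B: delta (east=+0, north=-2); A at (east=-2, north=-9).
Therefore A relative to G: (east=-2, north=-9).

Answer: A is at (east=-2, north=-9) relative to G.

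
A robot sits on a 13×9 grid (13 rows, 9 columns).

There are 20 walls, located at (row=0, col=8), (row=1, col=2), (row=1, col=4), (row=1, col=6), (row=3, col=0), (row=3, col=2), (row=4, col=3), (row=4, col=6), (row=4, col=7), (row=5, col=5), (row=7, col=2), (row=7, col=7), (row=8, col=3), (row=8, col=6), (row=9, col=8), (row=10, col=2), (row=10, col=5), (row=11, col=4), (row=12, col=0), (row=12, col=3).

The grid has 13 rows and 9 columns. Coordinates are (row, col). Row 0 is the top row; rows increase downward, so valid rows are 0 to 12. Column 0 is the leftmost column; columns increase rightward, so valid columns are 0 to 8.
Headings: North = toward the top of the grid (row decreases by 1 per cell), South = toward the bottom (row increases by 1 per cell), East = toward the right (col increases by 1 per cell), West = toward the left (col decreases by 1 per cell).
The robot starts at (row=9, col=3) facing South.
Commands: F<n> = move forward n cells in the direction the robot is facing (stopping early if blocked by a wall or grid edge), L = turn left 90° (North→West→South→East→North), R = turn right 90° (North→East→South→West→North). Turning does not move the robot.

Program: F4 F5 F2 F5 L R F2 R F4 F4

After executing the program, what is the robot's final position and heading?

Start: (row=9, col=3), facing South
  F4: move forward 2/4 (blocked), now at (row=11, col=3)
  F5: move forward 0/5 (blocked), now at (row=11, col=3)
  F2: move forward 0/2 (blocked), now at (row=11, col=3)
  F5: move forward 0/5 (blocked), now at (row=11, col=3)
  L: turn left, now facing East
  R: turn right, now facing South
  F2: move forward 0/2 (blocked), now at (row=11, col=3)
  R: turn right, now facing West
  F4: move forward 3/4 (blocked), now at (row=11, col=0)
  F4: move forward 0/4 (blocked), now at (row=11, col=0)
Final: (row=11, col=0), facing West

Answer: Final position: (row=11, col=0), facing West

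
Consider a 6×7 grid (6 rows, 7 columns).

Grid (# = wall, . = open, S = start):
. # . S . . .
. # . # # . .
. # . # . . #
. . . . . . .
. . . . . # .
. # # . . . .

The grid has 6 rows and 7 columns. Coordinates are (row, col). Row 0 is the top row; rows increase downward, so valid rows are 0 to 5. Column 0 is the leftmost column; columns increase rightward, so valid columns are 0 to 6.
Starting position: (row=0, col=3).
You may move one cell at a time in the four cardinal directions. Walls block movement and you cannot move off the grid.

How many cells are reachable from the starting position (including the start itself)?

BFS flood-fill from (row=0, col=3):
  Distance 0: (row=0, col=3)
  Distance 1: (row=0, col=2), (row=0, col=4)
  Distance 2: (row=0, col=5), (row=1, col=2)
  Distance 3: (row=0, col=6), (row=1, col=5), (row=2, col=2)
  Distance 4: (row=1, col=6), (row=2, col=5), (row=3, col=2)
  Distance 5: (row=2, col=4), (row=3, col=1), (row=3, col=3), (row=3, col=5), (row=4, col=2)
  Distance 6: (row=3, col=0), (row=3, col=4), (row=3, col=6), (row=4, col=1), (row=4, col=3)
  Distance 7: (row=2, col=0), (row=4, col=0), (row=4, col=4), (row=4, col=6), (row=5, col=3)
  Distance 8: (row=1, col=0), (row=5, col=0), (row=5, col=4), (row=5, col=6)
  Distance 9: (row=0, col=0), (row=5, col=5)
Total reachable: 32 (grid has 32 open cells total)

Answer: Reachable cells: 32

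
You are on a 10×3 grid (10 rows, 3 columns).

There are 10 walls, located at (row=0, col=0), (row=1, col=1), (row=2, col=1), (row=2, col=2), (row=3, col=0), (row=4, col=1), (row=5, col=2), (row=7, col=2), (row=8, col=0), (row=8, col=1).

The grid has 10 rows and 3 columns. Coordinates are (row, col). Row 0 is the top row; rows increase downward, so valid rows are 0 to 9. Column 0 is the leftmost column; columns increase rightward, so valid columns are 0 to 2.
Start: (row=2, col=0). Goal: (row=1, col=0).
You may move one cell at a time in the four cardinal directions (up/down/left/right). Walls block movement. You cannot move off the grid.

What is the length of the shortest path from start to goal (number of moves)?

BFS from (row=2, col=0) until reaching (row=1, col=0):
  Distance 0: (row=2, col=0)
  Distance 1: (row=1, col=0)  <- goal reached here
One shortest path (1 moves): (row=2, col=0) -> (row=1, col=0)

Answer: Shortest path length: 1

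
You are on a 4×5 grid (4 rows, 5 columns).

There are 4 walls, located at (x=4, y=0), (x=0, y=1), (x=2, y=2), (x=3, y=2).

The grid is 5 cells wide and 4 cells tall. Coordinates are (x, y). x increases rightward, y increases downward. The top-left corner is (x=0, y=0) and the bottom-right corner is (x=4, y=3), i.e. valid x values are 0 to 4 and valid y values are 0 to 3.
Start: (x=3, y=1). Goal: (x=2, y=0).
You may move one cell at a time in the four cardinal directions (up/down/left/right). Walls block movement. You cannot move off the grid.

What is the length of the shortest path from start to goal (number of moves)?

BFS from (x=3, y=1) until reaching (x=2, y=0):
  Distance 0: (x=3, y=1)
  Distance 1: (x=3, y=0), (x=2, y=1), (x=4, y=1)
  Distance 2: (x=2, y=0), (x=1, y=1), (x=4, y=2)  <- goal reached here
One shortest path (2 moves): (x=3, y=1) -> (x=2, y=1) -> (x=2, y=0)

Answer: Shortest path length: 2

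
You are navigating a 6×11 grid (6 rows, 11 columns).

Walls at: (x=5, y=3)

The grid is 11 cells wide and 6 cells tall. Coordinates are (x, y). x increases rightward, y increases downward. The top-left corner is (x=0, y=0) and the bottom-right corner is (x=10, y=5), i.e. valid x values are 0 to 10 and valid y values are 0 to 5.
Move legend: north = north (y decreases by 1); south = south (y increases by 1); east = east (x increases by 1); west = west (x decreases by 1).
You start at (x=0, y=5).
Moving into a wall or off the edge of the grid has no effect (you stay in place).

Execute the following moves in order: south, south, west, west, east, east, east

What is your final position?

Answer: Final position: (x=3, y=5)

Derivation:
Start: (x=0, y=5)
  south (south): blocked, stay at (x=0, y=5)
  south (south): blocked, stay at (x=0, y=5)
  west (west): blocked, stay at (x=0, y=5)
  west (west): blocked, stay at (x=0, y=5)
  east (east): (x=0, y=5) -> (x=1, y=5)
  east (east): (x=1, y=5) -> (x=2, y=5)
  east (east): (x=2, y=5) -> (x=3, y=5)
Final: (x=3, y=5)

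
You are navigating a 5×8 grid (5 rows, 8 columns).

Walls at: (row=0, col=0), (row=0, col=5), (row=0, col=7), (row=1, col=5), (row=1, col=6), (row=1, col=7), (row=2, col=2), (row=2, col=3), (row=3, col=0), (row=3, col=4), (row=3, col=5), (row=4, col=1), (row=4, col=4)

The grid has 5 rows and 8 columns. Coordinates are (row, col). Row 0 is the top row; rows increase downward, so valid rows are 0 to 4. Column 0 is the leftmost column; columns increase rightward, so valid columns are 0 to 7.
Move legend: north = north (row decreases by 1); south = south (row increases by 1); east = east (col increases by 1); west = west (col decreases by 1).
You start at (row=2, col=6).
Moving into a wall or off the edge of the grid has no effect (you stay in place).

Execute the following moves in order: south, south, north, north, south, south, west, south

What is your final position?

Start: (row=2, col=6)
  south (south): (row=2, col=6) -> (row=3, col=6)
  south (south): (row=3, col=6) -> (row=4, col=6)
  north (north): (row=4, col=6) -> (row=3, col=6)
  north (north): (row=3, col=6) -> (row=2, col=6)
  south (south): (row=2, col=6) -> (row=3, col=6)
  south (south): (row=3, col=6) -> (row=4, col=6)
  west (west): (row=4, col=6) -> (row=4, col=5)
  south (south): blocked, stay at (row=4, col=5)
Final: (row=4, col=5)

Answer: Final position: (row=4, col=5)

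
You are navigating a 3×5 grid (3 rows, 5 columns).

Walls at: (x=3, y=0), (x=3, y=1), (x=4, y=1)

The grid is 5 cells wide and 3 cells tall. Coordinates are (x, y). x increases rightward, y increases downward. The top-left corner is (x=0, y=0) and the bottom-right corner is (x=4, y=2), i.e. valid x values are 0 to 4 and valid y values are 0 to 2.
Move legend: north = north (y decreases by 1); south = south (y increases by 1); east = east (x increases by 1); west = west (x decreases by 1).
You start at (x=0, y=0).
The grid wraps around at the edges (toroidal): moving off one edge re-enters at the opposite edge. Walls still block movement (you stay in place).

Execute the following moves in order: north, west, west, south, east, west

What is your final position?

Start: (x=0, y=0)
  north (north): (x=0, y=0) -> (x=0, y=2)
  west (west): (x=0, y=2) -> (x=4, y=2)
  west (west): (x=4, y=2) -> (x=3, y=2)
  south (south): blocked, stay at (x=3, y=2)
  east (east): (x=3, y=2) -> (x=4, y=2)
  west (west): (x=4, y=2) -> (x=3, y=2)
Final: (x=3, y=2)

Answer: Final position: (x=3, y=2)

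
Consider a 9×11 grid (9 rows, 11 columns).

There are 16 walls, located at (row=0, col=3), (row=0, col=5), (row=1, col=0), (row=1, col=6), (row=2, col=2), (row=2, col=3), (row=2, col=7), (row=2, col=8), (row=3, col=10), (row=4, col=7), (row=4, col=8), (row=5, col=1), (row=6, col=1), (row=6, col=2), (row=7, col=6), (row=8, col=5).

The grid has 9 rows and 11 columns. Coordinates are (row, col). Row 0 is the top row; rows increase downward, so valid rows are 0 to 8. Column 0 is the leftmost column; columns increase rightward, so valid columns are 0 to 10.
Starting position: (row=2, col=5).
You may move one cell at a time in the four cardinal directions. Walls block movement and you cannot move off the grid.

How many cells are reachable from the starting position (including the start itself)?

BFS flood-fill from (row=2, col=5):
  Distance 0: (row=2, col=5)
  Distance 1: (row=1, col=5), (row=2, col=4), (row=2, col=6), (row=3, col=5)
  Distance 2: (row=1, col=4), (row=3, col=4), (row=3, col=6), (row=4, col=5)
  Distance 3: (row=0, col=4), (row=1, col=3), (row=3, col=3), (row=3, col=7), (row=4, col=4), (row=4, col=6), (row=5, col=5)
  Distance 4: (row=1, col=2), (row=3, col=2), (row=3, col=8), (row=4, col=3), (row=5, col=4), (row=5, col=6), (row=6, col=5)
  Distance 5: (row=0, col=2), (row=1, col=1), (row=3, col=1), (row=3, col=9), (row=4, col=2), (row=5, col=3), (row=5, col=7), (row=6, col=4), (row=6, col=6), (row=7, col=5)
  Distance 6: (row=0, col=1), (row=2, col=1), (row=2, col=9), (row=3, col=0), (row=4, col=1), (row=4, col=9), (row=5, col=2), (row=5, col=8), (row=6, col=3), (row=6, col=7), (row=7, col=4)
  Distance 7: (row=0, col=0), (row=1, col=9), (row=2, col=0), (row=2, col=10), (row=4, col=0), (row=4, col=10), (row=5, col=9), (row=6, col=8), (row=7, col=3), (row=7, col=7), (row=8, col=4)
  Distance 8: (row=0, col=9), (row=1, col=8), (row=1, col=10), (row=5, col=0), (row=5, col=10), (row=6, col=9), (row=7, col=2), (row=7, col=8), (row=8, col=3), (row=8, col=7)
  Distance 9: (row=0, col=8), (row=0, col=10), (row=1, col=7), (row=6, col=0), (row=6, col=10), (row=7, col=1), (row=7, col=9), (row=8, col=2), (row=8, col=6), (row=8, col=8)
  Distance 10: (row=0, col=7), (row=7, col=0), (row=7, col=10), (row=8, col=1), (row=8, col=9)
  Distance 11: (row=0, col=6), (row=8, col=0), (row=8, col=10)
Total reachable: 83 (grid has 83 open cells total)

Answer: Reachable cells: 83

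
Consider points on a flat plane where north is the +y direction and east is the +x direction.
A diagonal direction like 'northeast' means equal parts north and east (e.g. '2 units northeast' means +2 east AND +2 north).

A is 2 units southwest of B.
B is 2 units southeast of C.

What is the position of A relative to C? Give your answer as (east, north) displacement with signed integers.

Answer: A is at (east=0, north=-4) relative to C.

Derivation:
Place C at the origin (east=0, north=0).
  B is 2 units southeast of C: delta (east=+2, north=-2); B at (east=2, north=-2).
  A is 2 units southwest of B: delta (east=-2, north=-2); A at (east=0, north=-4).
Therefore A relative to C: (east=0, north=-4).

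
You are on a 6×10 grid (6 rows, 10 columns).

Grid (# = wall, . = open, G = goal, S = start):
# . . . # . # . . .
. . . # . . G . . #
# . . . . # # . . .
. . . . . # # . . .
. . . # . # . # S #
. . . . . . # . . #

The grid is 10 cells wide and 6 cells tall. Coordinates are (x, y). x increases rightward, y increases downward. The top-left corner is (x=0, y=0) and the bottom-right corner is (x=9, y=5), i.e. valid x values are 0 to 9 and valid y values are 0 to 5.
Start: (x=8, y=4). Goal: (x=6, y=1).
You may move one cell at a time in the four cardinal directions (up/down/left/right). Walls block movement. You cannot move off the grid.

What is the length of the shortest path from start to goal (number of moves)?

BFS from (x=8, y=4) until reaching (x=6, y=1):
  Distance 0: (x=8, y=4)
  Distance 1: (x=8, y=3), (x=8, y=5)
  Distance 2: (x=8, y=2), (x=7, y=3), (x=9, y=3), (x=7, y=5)
  Distance 3: (x=8, y=1), (x=7, y=2), (x=9, y=2)
  Distance 4: (x=8, y=0), (x=7, y=1)
  Distance 5: (x=7, y=0), (x=9, y=0), (x=6, y=1)  <- goal reached here
One shortest path (5 moves): (x=8, y=4) -> (x=8, y=3) -> (x=7, y=3) -> (x=7, y=2) -> (x=7, y=1) -> (x=6, y=1)

Answer: Shortest path length: 5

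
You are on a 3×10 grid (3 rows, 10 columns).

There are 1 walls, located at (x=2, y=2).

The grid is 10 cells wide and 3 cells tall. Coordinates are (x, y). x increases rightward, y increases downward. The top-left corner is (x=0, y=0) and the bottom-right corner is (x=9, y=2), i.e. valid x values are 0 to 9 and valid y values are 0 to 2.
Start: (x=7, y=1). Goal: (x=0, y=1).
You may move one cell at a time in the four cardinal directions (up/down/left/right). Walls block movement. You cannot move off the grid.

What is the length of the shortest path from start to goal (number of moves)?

Answer: Shortest path length: 7

Derivation:
BFS from (x=7, y=1) until reaching (x=0, y=1):
  Distance 0: (x=7, y=1)
  Distance 1: (x=7, y=0), (x=6, y=1), (x=8, y=1), (x=7, y=2)
  Distance 2: (x=6, y=0), (x=8, y=0), (x=5, y=1), (x=9, y=1), (x=6, y=2), (x=8, y=2)
  Distance 3: (x=5, y=0), (x=9, y=0), (x=4, y=1), (x=5, y=2), (x=9, y=2)
  Distance 4: (x=4, y=0), (x=3, y=1), (x=4, y=2)
  Distance 5: (x=3, y=0), (x=2, y=1), (x=3, y=2)
  Distance 6: (x=2, y=0), (x=1, y=1)
  Distance 7: (x=1, y=0), (x=0, y=1), (x=1, y=2)  <- goal reached here
One shortest path (7 moves): (x=7, y=1) -> (x=6, y=1) -> (x=5, y=1) -> (x=4, y=1) -> (x=3, y=1) -> (x=2, y=1) -> (x=1, y=1) -> (x=0, y=1)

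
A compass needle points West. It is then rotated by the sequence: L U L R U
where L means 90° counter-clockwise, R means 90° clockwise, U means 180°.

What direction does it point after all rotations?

Answer: Final heading: South

Derivation:
Start: West
  L (left (90° counter-clockwise)) -> South
  U (U-turn (180°)) -> North
  L (left (90° counter-clockwise)) -> West
  R (right (90° clockwise)) -> North
  U (U-turn (180°)) -> South
Final: South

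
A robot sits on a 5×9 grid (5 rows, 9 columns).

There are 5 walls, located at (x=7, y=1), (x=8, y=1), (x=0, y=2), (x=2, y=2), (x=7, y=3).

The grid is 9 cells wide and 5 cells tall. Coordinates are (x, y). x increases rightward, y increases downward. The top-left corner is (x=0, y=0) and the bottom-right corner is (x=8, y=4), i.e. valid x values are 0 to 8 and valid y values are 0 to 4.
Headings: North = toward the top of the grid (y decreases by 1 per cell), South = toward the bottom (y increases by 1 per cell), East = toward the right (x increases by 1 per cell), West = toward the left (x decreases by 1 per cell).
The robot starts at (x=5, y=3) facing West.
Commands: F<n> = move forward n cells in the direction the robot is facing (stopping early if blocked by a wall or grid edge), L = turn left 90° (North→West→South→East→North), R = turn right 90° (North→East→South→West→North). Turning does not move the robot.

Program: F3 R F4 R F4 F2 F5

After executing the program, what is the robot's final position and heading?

Start: (x=5, y=3), facing West
  F3: move forward 3, now at (x=2, y=3)
  R: turn right, now facing North
  F4: move forward 0/4 (blocked), now at (x=2, y=3)
  R: turn right, now facing East
  F4: move forward 4, now at (x=6, y=3)
  F2: move forward 0/2 (blocked), now at (x=6, y=3)
  F5: move forward 0/5 (blocked), now at (x=6, y=3)
Final: (x=6, y=3), facing East

Answer: Final position: (x=6, y=3), facing East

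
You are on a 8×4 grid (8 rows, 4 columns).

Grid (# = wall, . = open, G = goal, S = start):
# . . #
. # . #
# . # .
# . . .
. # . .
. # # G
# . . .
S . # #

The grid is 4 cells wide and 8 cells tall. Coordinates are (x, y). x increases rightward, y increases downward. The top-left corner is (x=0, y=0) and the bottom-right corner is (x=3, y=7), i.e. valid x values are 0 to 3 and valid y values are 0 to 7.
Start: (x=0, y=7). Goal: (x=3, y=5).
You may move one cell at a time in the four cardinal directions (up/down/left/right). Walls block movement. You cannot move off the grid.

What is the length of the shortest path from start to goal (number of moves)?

Answer: Shortest path length: 5

Derivation:
BFS from (x=0, y=7) until reaching (x=3, y=5):
  Distance 0: (x=0, y=7)
  Distance 1: (x=1, y=7)
  Distance 2: (x=1, y=6)
  Distance 3: (x=2, y=6)
  Distance 4: (x=3, y=6)
  Distance 5: (x=3, y=5)  <- goal reached here
One shortest path (5 moves): (x=0, y=7) -> (x=1, y=7) -> (x=1, y=6) -> (x=2, y=6) -> (x=3, y=6) -> (x=3, y=5)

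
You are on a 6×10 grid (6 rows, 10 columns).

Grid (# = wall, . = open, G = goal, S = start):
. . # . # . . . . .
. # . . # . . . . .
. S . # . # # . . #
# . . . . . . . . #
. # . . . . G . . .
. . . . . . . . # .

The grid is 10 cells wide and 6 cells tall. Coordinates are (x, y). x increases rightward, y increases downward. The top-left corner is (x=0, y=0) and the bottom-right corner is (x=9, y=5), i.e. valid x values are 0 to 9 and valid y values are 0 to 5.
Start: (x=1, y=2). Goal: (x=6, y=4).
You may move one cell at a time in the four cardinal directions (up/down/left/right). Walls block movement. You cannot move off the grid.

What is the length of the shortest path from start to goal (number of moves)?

BFS from (x=1, y=2) until reaching (x=6, y=4):
  Distance 0: (x=1, y=2)
  Distance 1: (x=0, y=2), (x=2, y=2), (x=1, y=3)
  Distance 2: (x=0, y=1), (x=2, y=1), (x=2, y=3)
  Distance 3: (x=0, y=0), (x=3, y=1), (x=3, y=3), (x=2, y=4)
  Distance 4: (x=1, y=0), (x=3, y=0), (x=4, y=3), (x=3, y=4), (x=2, y=5)
  Distance 5: (x=4, y=2), (x=5, y=3), (x=4, y=4), (x=1, y=5), (x=3, y=5)
  Distance 6: (x=6, y=3), (x=5, y=4), (x=0, y=5), (x=4, y=5)
  Distance 7: (x=7, y=3), (x=0, y=4), (x=6, y=4), (x=5, y=5)  <- goal reached here
One shortest path (7 moves): (x=1, y=2) -> (x=2, y=2) -> (x=2, y=3) -> (x=3, y=3) -> (x=4, y=3) -> (x=5, y=3) -> (x=6, y=3) -> (x=6, y=4)

Answer: Shortest path length: 7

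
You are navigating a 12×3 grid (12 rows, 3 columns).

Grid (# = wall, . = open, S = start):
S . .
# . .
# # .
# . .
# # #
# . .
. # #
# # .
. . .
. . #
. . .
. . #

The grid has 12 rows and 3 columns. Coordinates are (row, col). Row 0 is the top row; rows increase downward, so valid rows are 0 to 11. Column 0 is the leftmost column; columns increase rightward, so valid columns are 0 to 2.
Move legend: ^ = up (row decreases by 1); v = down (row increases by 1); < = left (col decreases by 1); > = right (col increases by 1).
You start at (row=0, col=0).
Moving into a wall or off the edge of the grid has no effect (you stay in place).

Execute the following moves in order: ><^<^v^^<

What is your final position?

Answer: Final position: (row=0, col=0)

Derivation:
Start: (row=0, col=0)
  > (right): (row=0, col=0) -> (row=0, col=1)
  < (left): (row=0, col=1) -> (row=0, col=0)
  ^ (up): blocked, stay at (row=0, col=0)
  < (left): blocked, stay at (row=0, col=0)
  ^ (up): blocked, stay at (row=0, col=0)
  v (down): blocked, stay at (row=0, col=0)
  ^ (up): blocked, stay at (row=0, col=0)
  ^ (up): blocked, stay at (row=0, col=0)
  < (left): blocked, stay at (row=0, col=0)
Final: (row=0, col=0)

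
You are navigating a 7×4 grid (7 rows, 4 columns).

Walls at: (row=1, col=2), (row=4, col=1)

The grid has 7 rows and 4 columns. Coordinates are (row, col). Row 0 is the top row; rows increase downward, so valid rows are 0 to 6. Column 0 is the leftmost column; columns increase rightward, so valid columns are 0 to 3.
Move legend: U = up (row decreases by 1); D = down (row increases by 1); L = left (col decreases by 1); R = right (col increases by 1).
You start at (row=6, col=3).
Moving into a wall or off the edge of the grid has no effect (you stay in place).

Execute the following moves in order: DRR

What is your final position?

Start: (row=6, col=3)
  D (down): blocked, stay at (row=6, col=3)
  R (right): blocked, stay at (row=6, col=3)
  R (right): blocked, stay at (row=6, col=3)
Final: (row=6, col=3)

Answer: Final position: (row=6, col=3)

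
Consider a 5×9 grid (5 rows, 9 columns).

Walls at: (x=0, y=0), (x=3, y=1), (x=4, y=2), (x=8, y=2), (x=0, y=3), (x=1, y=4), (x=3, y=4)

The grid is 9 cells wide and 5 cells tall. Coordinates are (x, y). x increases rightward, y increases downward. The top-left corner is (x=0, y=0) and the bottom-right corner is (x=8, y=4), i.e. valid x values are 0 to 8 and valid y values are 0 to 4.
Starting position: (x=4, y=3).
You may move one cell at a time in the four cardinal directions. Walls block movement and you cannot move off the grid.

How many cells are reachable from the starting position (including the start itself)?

BFS flood-fill from (x=4, y=3):
  Distance 0: (x=4, y=3)
  Distance 1: (x=3, y=3), (x=5, y=3), (x=4, y=4)
  Distance 2: (x=3, y=2), (x=5, y=2), (x=2, y=3), (x=6, y=3), (x=5, y=4)
  Distance 3: (x=5, y=1), (x=2, y=2), (x=6, y=2), (x=1, y=3), (x=7, y=3), (x=2, y=4), (x=6, y=4)
  Distance 4: (x=5, y=0), (x=2, y=1), (x=4, y=1), (x=6, y=1), (x=1, y=2), (x=7, y=2), (x=8, y=3), (x=7, y=4)
  Distance 5: (x=2, y=0), (x=4, y=0), (x=6, y=0), (x=1, y=1), (x=7, y=1), (x=0, y=2), (x=8, y=4)
  Distance 6: (x=1, y=0), (x=3, y=0), (x=7, y=0), (x=0, y=1), (x=8, y=1)
  Distance 7: (x=8, y=0)
Total reachable: 37 (grid has 38 open cells total)

Answer: Reachable cells: 37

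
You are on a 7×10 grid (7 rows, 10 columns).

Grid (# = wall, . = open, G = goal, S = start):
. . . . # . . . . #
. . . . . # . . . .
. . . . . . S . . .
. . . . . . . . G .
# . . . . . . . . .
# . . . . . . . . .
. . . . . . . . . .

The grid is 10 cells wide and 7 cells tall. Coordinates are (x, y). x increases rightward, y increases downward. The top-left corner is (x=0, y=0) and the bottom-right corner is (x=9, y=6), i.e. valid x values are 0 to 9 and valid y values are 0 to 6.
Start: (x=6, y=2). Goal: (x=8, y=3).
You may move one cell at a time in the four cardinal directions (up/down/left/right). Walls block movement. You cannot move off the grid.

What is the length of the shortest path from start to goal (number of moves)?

BFS from (x=6, y=2) until reaching (x=8, y=3):
  Distance 0: (x=6, y=2)
  Distance 1: (x=6, y=1), (x=5, y=2), (x=7, y=2), (x=6, y=3)
  Distance 2: (x=6, y=0), (x=7, y=1), (x=4, y=2), (x=8, y=2), (x=5, y=3), (x=7, y=3), (x=6, y=4)
  Distance 3: (x=5, y=0), (x=7, y=0), (x=4, y=1), (x=8, y=1), (x=3, y=2), (x=9, y=2), (x=4, y=3), (x=8, y=3), (x=5, y=4), (x=7, y=4), (x=6, y=5)  <- goal reached here
One shortest path (3 moves): (x=6, y=2) -> (x=7, y=2) -> (x=8, y=2) -> (x=8, y=3)

Answer: Shortest path length: 3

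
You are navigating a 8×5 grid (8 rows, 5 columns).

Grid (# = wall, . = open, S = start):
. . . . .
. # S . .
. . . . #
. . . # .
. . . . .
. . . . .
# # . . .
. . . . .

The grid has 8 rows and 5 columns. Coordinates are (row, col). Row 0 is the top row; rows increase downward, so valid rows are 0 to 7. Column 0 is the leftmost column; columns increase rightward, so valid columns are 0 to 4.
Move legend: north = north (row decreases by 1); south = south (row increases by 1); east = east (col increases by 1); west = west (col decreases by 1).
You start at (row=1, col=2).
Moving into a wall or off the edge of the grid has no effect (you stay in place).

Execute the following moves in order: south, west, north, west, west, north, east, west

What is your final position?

Answer: Final position: (row=1, col=0)

Derivation:
Start: (row=1, col=2)
  south (south): (row=1, col=2) -> (row=2, col=2)
  west (west): (row=2, col=2) -> (row=2, col=1)
  north (north): blocked, stay at (row=2, col=1)
  west (west): (row=2, col=1) -> (row=2, col=0)
  west (west): blocked, stay at (row=2, col=0)
  north (north): (row=2, col=0) -> (row=1, col=0)
  east (east): blocked, stay at (row=1, col=0)
  west (west): blocked, stay at (row=1, col=0)
Final: (row=1, col=0)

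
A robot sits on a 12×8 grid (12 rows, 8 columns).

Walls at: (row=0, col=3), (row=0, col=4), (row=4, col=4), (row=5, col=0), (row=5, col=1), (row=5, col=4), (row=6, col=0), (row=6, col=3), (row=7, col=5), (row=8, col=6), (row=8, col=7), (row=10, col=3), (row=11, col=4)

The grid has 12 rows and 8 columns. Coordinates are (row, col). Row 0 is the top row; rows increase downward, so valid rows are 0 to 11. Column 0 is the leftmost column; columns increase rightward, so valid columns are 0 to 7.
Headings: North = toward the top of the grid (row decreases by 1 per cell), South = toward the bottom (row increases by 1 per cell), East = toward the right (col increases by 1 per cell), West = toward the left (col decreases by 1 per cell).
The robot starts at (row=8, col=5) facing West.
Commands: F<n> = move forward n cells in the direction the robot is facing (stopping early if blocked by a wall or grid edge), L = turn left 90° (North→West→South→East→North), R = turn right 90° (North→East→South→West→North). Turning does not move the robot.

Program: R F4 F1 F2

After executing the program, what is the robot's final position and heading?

Answer: Final position: (row=8, col=5), facing North

Derivation:
Start: (row=8, col=5), facing West
  R: turn right, now facing North
  F4: move forward 0/4 (blocked), now at (row=8, col=5)
  F1: move forward 0/1 (blocked), now at (row=8, col=5)
  F2: move forward 0/2 (blocked), now at (row=8, col=5)
Final: (row=8, col=5), facing North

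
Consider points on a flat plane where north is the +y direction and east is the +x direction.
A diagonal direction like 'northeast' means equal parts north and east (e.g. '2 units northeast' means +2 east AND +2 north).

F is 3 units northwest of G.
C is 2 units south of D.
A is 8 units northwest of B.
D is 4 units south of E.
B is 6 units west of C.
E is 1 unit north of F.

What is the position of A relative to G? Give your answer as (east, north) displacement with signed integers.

Answer: A is at (east=-17, north=6) relative to G.

Derivation:
Place G at the origin (east=0, north=0).
  F is 3 units northwest of G: delta (east=-3, north=+3); F at (east=-3, north=3).
  E is 1 unit north of F: delta (east=+0, north=+1); E at (east=-3, north=4).
  D is 4 units south of E: delta (east=+0, north=-4); D at (east=-3, north=0).
  C is 2 units south of D: delta (east=+0, north=-2); C at (east=-3, north=-2).
  B is 6 units west of C: delta (east=-6, north=+0); B at (east=-9, north=-2).
  A is 8 units northwest of B: delta (east=-8, north=+8); A at (east=-17, north=6).
Therefore A relative to G: (east=-17, north=6).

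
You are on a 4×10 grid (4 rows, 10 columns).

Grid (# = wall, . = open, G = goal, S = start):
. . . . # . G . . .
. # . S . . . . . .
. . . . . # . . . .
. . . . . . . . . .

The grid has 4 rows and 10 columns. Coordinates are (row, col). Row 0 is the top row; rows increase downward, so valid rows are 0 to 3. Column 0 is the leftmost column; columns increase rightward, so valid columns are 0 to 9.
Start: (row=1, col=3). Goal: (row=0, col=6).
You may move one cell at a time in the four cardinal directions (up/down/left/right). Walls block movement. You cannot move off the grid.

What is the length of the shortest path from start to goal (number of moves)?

BFS from (row=1, col=3) until reaching (row=0, col=6):
  Distance 0: (row=1, col=3)
  Distance 1: (row=0, col=3), (row=1, col=2), (row=1, col=4), (row=2, col=3)
  Distance 2: (row=0, col=2), (row=1, col=5), (row=2, col=2), (row=2, col=4), (row=3, col=3)
  Distance 3: (row=0, col=1), (row=0, col=5), (row=1, col=6), (row=2, col=1), (row=3, col=2), (row=3, col=4)
  Distance 4: (row=0, col=0), (row=0, col=6), (row=1, col=7), (row=2, col=0), (row=2, col=6), (row=3, col=1), (row=3, col=5)  <- goal reached here
One shortest path (4 moves): (row=1, col=3) -> (row=1, col=4) -> (row=1, col=5) -> (row=1, col=6) -> (row=0, col=6)

Answer: Shortest path length: 4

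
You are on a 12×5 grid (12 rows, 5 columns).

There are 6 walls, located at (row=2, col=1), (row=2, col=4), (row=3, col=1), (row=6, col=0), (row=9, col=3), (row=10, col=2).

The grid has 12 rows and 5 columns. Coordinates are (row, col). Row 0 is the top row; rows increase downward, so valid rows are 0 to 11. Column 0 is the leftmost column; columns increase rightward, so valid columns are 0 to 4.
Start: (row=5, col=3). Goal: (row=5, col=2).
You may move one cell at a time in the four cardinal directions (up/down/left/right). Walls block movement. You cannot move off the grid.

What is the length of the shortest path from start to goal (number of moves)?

BFS from (row=5, col=3) until reaching (row=5, col=2):
  Distance 0: (row=5, col=3)
  Distance 1: (row=4, col=3), (row=5, col=2), (row=5, col=4), (row=6, col=3)  <- goal reached here
One shortest path (1 moves): (row=5, col=3) -> (row=5, col=2)

Answer: Shortest path length: 1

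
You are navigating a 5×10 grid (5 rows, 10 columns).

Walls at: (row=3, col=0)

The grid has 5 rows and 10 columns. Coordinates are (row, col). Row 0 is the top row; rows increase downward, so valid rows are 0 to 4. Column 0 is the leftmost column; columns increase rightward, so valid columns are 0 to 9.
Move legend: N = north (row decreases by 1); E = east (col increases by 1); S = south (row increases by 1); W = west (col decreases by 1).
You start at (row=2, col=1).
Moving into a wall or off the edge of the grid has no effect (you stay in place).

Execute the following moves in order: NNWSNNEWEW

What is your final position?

Start: (row=2, col=1)
  N (north): (row=2, col=1) -> (row=1, col=1)
  N (north): (row=1, col=1) -> (row=0, col=1)
  W (west): (row=0, col=1) -> (row=0, col=0)
  S (south): (row=0, col=0) -> (row=1, col=0)
  N (north): (row=1, col=0) -> (row=0, col=0)
  N (north): blocked, stay at (row=0, col=0)
  E (east): (row=0, col=0) -> (row=0, col=1)
  W (west): (row=0, col=1) -> (row=0, col=0)
  E (east): (row=0, col=0) -> (row=0, col=1)
  W (west): (row=0, col=1) -> (row=0, col=0)
Final: (row=0, col=0)

Answer: Final position: (row=0, col=0)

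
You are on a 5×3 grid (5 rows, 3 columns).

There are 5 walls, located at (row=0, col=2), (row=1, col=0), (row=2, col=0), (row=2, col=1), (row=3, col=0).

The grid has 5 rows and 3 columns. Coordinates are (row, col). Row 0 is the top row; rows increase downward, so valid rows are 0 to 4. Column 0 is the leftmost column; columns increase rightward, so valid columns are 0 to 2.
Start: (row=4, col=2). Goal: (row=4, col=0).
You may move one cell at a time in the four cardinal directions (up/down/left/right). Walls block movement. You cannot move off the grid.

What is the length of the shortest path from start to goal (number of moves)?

BFS from (row=4, col=2) until reaching (row=4, col=0):
  Distance 0: (row=4, col=2)
  Distance 1: (row=3, col=2), (row=4, col=1)
  Distance 2: (row=2, col=2), (row=3, col=1), (row=4, col=0)  <- goal reached here
One shortest path (2 moves): (row=4, col=2) -> (row=4, col=1) -> (row=4, col=0)

Answer: Shortest path length: 2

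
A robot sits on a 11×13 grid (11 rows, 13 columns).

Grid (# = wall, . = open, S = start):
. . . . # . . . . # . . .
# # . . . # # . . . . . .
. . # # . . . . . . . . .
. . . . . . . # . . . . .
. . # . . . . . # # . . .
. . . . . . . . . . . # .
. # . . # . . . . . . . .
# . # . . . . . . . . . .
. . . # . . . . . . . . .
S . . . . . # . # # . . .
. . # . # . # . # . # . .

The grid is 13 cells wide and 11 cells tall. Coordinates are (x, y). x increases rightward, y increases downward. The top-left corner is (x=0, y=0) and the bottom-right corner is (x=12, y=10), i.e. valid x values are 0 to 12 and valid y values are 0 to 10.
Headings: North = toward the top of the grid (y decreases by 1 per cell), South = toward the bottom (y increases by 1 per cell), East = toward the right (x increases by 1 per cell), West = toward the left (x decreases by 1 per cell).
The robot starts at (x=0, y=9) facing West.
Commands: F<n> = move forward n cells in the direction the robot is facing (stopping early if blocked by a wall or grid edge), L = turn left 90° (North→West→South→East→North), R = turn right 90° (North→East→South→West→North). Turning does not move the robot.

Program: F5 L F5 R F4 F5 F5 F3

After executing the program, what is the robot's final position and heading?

Start: (x=0, y=9), facing West
  F5: move forward 0/5 (blocked), now at (x=0, y=9)
  L: turn left, now facing South
  F5: move forward 1/5 (blocked), now at (x=0, y=10)
  R: turn right, now facing West
  F4: move forward 0/4 (blocked), now at (x=0, y=10)
  F5: move forward 0/5 (blocked), now at (x=0, y=10)
  F5: move forward 0/5 (blocked), now at (x=0, y=10)
  F3: move forward 0/3 (blocked), now at (x=0, y=10)
Final: (x=0, y=10), facing West

Answer: Final position: (x=0, y=10), facing West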